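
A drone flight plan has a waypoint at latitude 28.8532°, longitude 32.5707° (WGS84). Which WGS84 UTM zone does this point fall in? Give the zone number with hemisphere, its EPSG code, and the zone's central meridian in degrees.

Zone 36N (EPSG:32636), central meridian 33°

UTM zone = ⌊(λ + 180)/6⌋ + 1; 32.5707° ∈ [30°, 36°) → zone 36.
Hemisphere: N (φ ≥ 0).
Central meridian λ₀ = 6×36 − 183 = 33°.
EPSG code: 32636.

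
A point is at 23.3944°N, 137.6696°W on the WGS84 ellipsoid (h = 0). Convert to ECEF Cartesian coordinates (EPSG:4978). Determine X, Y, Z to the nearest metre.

X -4329856 m, Y -3944067 m, Z 2516867 m

WGS84: a = 6378137 m, e² = 0.006694380; N(φ) = a/√(1−e²sin²φ) = 6381505.422 m.
X = (N+h)·cosφ·cosλ = -4329856.137 m; Y = (N+h)·cosφ·sinλ = -3944067.438 m; Z = (N(1−e²)+h)·sinφ = 2516866.571 m.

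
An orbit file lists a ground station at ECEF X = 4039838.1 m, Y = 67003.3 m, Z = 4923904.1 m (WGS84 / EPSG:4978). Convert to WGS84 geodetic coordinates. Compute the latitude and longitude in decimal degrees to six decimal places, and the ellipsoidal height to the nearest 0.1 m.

λ = atan2(Y, X) = 0.95020005°; p = √(X²+Y²) = 4040393.7 m.
Bowring's method on WGS84 (a = 6378137 m, b = 6356752.314 m) gives φ = 50.81730023°, h = 4096.573 m.

lat 50.817300°, lon 0.950200°, h 4096.6 m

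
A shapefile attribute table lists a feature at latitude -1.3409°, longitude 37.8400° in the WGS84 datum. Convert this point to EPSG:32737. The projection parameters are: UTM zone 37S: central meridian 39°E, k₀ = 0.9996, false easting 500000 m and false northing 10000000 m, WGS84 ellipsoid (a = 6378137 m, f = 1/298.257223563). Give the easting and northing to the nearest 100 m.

Zone 37 central meridian λ₀ = 6×37 − 183 = 39°; Δλ = -1.1600°.
Transverse Mercator on WGS84 with k₀ = 0.9996 gives E = 370947.287 m, N = 9851759.416 m.

E 370900 m, N 9851800 m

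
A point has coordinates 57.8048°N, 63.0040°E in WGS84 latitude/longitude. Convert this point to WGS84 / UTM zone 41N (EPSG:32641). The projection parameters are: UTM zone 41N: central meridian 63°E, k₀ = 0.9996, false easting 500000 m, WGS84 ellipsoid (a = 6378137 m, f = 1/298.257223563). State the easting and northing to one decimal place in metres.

Zone 41 central meridian λ₀ = 6×41 − 183 = 63°; Δλ = +0.0040°.
Transverse Mercator on WGS84 with k₀ = 0.9996 gives E = 500237.722 m, N = 6406978.281 m.

E 500237.7 m, N 6406978.3 m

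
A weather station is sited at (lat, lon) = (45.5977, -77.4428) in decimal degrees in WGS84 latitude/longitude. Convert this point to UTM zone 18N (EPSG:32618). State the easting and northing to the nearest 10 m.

E 309480 m, N 5052250 m

Zone 18 central meridian λ₀ = 6×18 − 183 = -75°; Δλ = -2.4428°.
Transverse Mercator on WGS84 with k₀ = 0.9996 gives E = 309483.327 m, N = 5052253.254 m.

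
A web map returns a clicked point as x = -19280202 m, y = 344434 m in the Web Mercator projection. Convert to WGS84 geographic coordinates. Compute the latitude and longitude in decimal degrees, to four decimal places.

R = 6378137 m. λ = x/R = -173.19700138°.
φ = 2·arctan(exp(y/R)) − 90° = 2·arctan(1.05549) − 90° = 3.09260050°.

lat 3.0926°, lon -173.1970°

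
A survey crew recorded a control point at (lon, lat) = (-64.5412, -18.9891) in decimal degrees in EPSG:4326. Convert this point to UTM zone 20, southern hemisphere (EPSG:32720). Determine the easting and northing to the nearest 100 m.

E 337800 m, N 7899700 m

Zone 20 central meridian λ₀ = 6×20 − 183 = -63°; Δλ = -1.5412°.
Transverse Mercator on WGS84 with k₀ = 0.9996 gives E = 337762.780 m, N = 7899668.487 m.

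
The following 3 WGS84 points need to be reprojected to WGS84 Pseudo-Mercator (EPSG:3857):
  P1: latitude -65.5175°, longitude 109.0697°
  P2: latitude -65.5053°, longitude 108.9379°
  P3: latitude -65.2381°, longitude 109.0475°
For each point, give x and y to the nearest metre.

Web Mercator: x = R·λ, y = R·ln tan(π/4+φ/2), R = 6378137 m.
P1 (-65.5175°, 109.0697°) → (12141583.465, -9746022.597) m.
P2 (-65.5053°, 108.9379°) → (12126911.556, -9742746.221) m.
P3 (-65.2381°, 109.0475°) → (12139112.172, -9671369.399) m.

P1: x 12141583 m, y -9746023 m; P2: x 12126912 m, y -9742746 m; P3: x 12139112 m, y -9671369 m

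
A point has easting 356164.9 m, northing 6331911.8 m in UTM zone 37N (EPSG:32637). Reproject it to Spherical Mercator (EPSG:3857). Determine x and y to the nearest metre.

Unproject from UTM 37N (λ₀ = 39°) → φ = 57.10800036°, λ = 36.62509950°.
Web Mercator (R = 6378137 m): x = 4077087.426 m, y = 7782225.120 m.

x 4077087 m, y 7782225 m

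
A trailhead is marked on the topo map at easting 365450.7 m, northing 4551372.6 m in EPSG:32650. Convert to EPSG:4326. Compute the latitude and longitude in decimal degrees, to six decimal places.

lat 41.102500°, lon 115.397700°

Zone 50N: λ₀ = 117°, k₀ = 0.9996, false easting 500000 m.
Meridian distance M = (N − FN)/k₀ = 4553193.9 m.
Inverse transverse Mercator on WGS84 gives φ = 41.10249971°, λ = 115.39770026°.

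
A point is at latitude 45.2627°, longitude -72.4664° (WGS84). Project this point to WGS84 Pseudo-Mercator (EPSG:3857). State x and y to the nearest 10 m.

Web Mercator is spherical with R = a = 6378137 m.
x = R·λ = 6378137 × -1.264777277 = -8066922.748 m.
y = R·ln tan(π/4 + φ/2) = 6378137 × 0.887872661 = 5662973.471 m.

x -8066920 m, y 5662970 m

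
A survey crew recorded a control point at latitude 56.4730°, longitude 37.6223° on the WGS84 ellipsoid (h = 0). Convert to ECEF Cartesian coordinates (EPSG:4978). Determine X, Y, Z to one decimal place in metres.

WGS84: a = 6378137 m, e² = 0.006694380; N(φ) = a/√(1−e²sin²φ) = 6393024.949 m.
X = (N+h)·cosφ·cosλ = 2796782.513 m; Y = (N+h)·cosφ·sinλ = 2155547.099 m; Z = (N(1−e²)+h)·sinφ = 5293712.526 m.

X 2796782.5 m, Y 2155547.1 m, Z 5293712.5 m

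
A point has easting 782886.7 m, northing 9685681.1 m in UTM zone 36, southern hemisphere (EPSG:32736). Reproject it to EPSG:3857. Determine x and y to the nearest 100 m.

x 3956800 m, y -316400 m

Unproject from UTM 36S (λ₀ = 33°) → φ = -2.84090023°, λ = 35.54450033°.
Web Mercator (R = 6378137 m): x = 3956795.678 m, y = -316377.228 m.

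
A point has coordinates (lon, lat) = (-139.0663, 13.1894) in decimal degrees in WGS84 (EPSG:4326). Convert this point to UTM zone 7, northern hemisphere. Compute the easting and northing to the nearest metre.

Zone 7 central meridian λ₀ = 6×7 − 183 = -141°; Δλ = +1.9337°.
Transverse Mercator on WGS84 with k₀ = 0.9996 gives E = 709568.793 m, N = 1458888.039 m.

E 709569 m, N 1458888 m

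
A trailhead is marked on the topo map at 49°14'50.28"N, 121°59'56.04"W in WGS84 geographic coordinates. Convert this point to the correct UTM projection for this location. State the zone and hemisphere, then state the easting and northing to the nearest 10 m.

Zone 10N: E 572860 m, N 5455430 m

Longitude -121.9989° lies in the 6° band [-126°, -120°), giving zone 10; latitude is north of the equator, so 10N.
Zone 10 central meridian λ₀ = 6×10 − 183 = -123°; Δλ = +1.0011°.
Transverse Mercator on WGS84 with k₀ = 0.9996 gives E = 572859.235 m, N = 5455429.746 m.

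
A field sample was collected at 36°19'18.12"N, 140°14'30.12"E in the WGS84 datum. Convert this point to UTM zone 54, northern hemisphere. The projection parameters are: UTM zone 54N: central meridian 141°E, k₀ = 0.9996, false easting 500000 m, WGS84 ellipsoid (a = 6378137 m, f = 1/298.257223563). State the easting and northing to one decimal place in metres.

E 431934.3 m, N 4019897.4 m

Zone 54 central meridian λ₀ = 6×54 − 183 = 141°; Δλ = -0.7583°.
Transverse Mercator on WGS84 with k₀ = 0.9996 gives E = 431934.277 m, N = 4019897.446 m.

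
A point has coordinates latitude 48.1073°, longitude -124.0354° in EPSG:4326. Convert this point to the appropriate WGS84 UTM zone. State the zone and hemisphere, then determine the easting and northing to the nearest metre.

Zone 10N: E 422925 m, N 5328745 m

Longitude -124.0354° lies in the 6° band [-126°, -120°), giving zone 10; latitude is north of the equator, so 10N.
Zone 10 central meridian λ₀ = 6×10 − 183 = -123°; Δλ = -1.0354°.
Transverse Mercator on WGS84 with k₀ = 0.9996 gives E = 422924.560 m, N = 5328744.726 m.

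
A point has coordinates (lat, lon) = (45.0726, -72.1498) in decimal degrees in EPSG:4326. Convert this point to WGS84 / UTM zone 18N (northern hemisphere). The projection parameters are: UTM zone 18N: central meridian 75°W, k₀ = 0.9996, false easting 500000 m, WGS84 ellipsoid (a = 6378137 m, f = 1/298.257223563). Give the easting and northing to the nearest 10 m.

Zone 18 central meridian λ₀ = 6×18 − 183 = -75°; Δλ = +2.8502°.
Transverse Mercator on WGS84 with k₀ = 0.9996 gives E = 724355.375 m, N = 4994967.909 m.

E 724360 m, N 4994970 m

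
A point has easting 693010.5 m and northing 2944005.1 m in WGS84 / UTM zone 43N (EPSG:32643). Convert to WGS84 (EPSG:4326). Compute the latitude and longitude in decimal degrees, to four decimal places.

lat 26.6037°, lon 76.9384°

Zone 43N: λ₀ = 75°, k₀ = 0.9996, false easting 500000 m.
Meridian distance M = (N − FN)/k₀ = 2945183.2 m.
Inverse transverse Mercator on WGS84 gives φ = 26.60370043°, λ = 76.93839998°.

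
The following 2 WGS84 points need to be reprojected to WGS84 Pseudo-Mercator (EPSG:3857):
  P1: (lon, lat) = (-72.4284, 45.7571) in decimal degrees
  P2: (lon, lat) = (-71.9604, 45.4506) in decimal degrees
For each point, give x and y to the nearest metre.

P1: x -8062693 m, y 5741509 m; P2: x -8010595 m, y 5692740 m

Web Mercator: x = R·λ, y = R·ln tan(π/4+φ/2), R = 6378137 m.
P1 (45.7571°, -72.4284°) → (-8062692.607, 5741509.401) m.
P2 (45.4506°, -71.9604°) → (-8010595.085, 5692740.387) m.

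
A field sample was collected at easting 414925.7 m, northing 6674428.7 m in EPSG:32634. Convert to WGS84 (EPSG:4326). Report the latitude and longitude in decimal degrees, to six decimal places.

lat 60.197800°, lon 19.465499°

Zone 34N: λ₀ = 21°, k₀ = 0.9996, false easting 500000 m.
Meridian distance M = (N − FN)/k₀ = 6677099.5 m.
Inverse transverse Mercator on WGS84 gives φ = 60.19779989°, λ = 19.46549937°.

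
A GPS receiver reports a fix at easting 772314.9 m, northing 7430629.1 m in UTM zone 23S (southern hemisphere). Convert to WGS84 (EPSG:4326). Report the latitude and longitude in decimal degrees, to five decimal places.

lat -23.21100°, lon -42.33930°

Zone 23S: λ₀ = -45°, k₀ = 0.9996, false easting 500000 m, false northing 10000000 m.
Meridian distance M = (N − FN)/k₀ = -2570399.1 m.
Inverse transverse Mercator on WGS84 gives φ = -23.21100003°, λ = -42.33929972°.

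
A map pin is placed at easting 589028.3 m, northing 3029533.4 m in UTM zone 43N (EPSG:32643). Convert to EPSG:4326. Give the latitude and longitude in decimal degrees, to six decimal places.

Zone 43N: λ₀ = 75°, k₀ = 0.9996, false easting 500000 m.
Meridian distance M = (N − FN)/k₀ = 3030745.7 m.
Inverse transverse Mercator on WGS84 gives φ = 27.38619985°, λ = 75.90040017°.

lat 27.386200°, lon 75.900400°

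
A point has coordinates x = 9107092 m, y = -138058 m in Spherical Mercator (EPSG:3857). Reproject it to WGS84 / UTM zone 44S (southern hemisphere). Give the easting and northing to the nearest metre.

E 590159 m, N 9862918 m

Web Mercator inverse (R = 6378137 m) → φ = -1.24009928°, λ = 81.81039937°.
UTM 44S forward: E = 590159.204 m, N = 9862917.754 m.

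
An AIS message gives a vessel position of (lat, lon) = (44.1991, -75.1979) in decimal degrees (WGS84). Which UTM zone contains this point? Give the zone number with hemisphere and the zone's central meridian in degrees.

UTM zone = ⌊(λ + 180)/6⌋ + 1; -75.1979° ∈ [-78°, -72°) → zone 18.
Hemisphere: N (φ ≥ 0).
Central meridian λ₀ = 6×18 − 183 = -75°.

Zone 18N, central meridian -75°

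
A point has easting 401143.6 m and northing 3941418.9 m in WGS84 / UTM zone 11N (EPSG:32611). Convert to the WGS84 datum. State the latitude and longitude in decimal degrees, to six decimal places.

lat 35.611600°, lon -118.091501°

Zone 11N: λ₀ = -117°, k₀ = 0.9996, false easting 500000 m.
Meridian distance M = (N − FN)/k₀ = 3942996.1 m.
Inverse transverse Mercator on WGS84 gives φ = 35.61159960°, λ = -118.09150054°.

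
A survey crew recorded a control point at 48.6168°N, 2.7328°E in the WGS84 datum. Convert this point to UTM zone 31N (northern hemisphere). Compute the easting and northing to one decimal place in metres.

Zone 31 central meridian λ₀ = 6×31 − 183 = 3°; Δλ = -0.2672°.
Transverse Mercator on WGS84 with k₀ = 0.9996 gives E = 480306.838 m, N = 5384893.132 m.

E 480306.8 m, N 5384893.1 m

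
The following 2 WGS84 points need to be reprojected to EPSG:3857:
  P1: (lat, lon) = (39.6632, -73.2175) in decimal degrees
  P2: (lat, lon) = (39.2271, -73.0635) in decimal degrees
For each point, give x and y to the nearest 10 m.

P1: x -8150530 m, y 4817120 m; P2: x -8133390 m, y 4754250 m

Web Mercator: x = R·λ, y = R·ln tan(π/4+φ/2), R = 6378137 m.
P1 (39.6632°, -73.2175°) → (-8150534.817, 4817119.450) m.
P2 (39.2271°, -73.0635°) → (-8133391.616, 4754254.102) m.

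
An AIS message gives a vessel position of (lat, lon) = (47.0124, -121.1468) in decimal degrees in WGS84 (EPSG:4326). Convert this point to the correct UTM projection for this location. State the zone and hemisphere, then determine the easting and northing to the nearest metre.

Longitude -121.1468° lies in the 6° band [-126°, -120°), giving zone 10; latitude is north of the equator, so 10N.
Zone 10 central meridian λ₀ = 6×10 − 183 = -123°; Δλ = +1.8532°.
Transverse Mercator on WGS84 with k₀ = 0.9996 gives E = 640856.306 m, N = 5208208.691 m.

Zone 10N: E 640856 m, N 5208209 m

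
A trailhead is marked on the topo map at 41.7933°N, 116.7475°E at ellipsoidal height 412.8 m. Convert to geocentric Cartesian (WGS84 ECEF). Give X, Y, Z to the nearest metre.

X -2143470 m, Y 4253029 m, Z 4228790 m

WGS84: a = 6378137 m, e² = 0.006694380; N(φ) = a/√(1−e²sin²φ) = 6387640.269 m.
X = (N+h)·cosφ·cosλ = -2143470.419 m; Y = (N+h)·cosφ·sinλ = 4253029.082 m; Z = (N(1−e²)+h)·sinφ = 4228789.831 m.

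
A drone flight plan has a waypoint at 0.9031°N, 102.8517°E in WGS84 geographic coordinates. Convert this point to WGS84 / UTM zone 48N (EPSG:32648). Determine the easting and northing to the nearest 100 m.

E 260900 m, N 99900 m

Zone 48 central meridian λ₀ = 6×48 − 183 = 105°; Δλ = -2.1483°.
Transverse Mercator on WGS84 with k₀ = 0.9996 gives E = 260921.118 m, N = 99890.437 m.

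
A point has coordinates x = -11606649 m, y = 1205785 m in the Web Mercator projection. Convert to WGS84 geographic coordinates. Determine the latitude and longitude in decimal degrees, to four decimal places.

R = 6378137 m. λ = x/R = -104.26430194°.
φ = 2·arctan(exp(y/R)) − 90° = 2·arctan(1.20810) − 90° = 10.76780076°.

lat 10.7678°, lon -104.2643°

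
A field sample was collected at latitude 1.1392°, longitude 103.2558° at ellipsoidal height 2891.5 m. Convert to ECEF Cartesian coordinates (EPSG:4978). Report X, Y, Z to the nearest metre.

X -1462876 m, Y 6209793 m, Z 126016 m

WGS84: a = 6378137 m, e² = 0.006694380; N(φ) = a/√(1−e²sin²φ) = 6378145.439 m.
X = (N+h)·cosφ·cosλ = -1462875.701 m; Y = (N+h)·cosφ·sinλ = 6209793.274 m; Z = (N(1−e²)+h)·sinφ = 126015.570 m.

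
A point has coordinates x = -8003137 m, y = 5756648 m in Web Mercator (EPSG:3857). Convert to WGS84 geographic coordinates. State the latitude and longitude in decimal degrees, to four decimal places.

R = 6378137 m. λ = x/R = -71.89340288°.
φ = 2·arctan(exp(y/R)) − 90° = 2·arctan(2.46591) − 90° = 45.85190143°.

lat 45.8519°, lon -71.8934°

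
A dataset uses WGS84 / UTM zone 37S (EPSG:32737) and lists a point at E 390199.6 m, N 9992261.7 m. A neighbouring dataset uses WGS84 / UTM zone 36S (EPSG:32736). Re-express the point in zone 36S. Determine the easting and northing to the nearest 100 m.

UTM 37S → geographic: φ = -0.07000038°, λ = 38.01329990°.
UTM 36S (λ₀ = 33°) forward: E = 1058572.356 m, N = 9992232.941 m.

E 1058600 m, N 9992200 m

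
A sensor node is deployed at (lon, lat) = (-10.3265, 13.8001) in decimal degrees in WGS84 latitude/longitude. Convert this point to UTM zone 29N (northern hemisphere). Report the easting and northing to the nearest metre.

E 356616 m, N 1526015 m

Zone 29 central meridian λ₀ = 6×29 − 183 = -9°; Δλ = -1.3265°.
Transverse Mercator on WGS84 with k₀ = 0.9996 gives E = 356615.847 m, N = 1526014.513 m.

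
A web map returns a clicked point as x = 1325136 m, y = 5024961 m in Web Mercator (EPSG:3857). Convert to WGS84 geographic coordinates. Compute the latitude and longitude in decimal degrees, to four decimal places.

lat 41.0855°, lon 11.9039°

R = 6378137 m. λ = x/R = 11.90389922°.
φ = 2·arctan(exp(y/R)) − 90° = 2·arctan(2.19865) − 90° = 41.08549942°.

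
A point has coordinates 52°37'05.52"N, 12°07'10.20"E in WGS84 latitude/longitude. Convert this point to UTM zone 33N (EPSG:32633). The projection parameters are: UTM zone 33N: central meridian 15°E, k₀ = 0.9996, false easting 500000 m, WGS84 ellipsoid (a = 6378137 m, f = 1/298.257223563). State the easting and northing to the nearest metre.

Zone 33 central meridian λ₀ = 6×33 − 183 = 15°; Δλ = -2.8805°.
Transverse Mercator on WGS84 with k₀ = 0.9996 gives E = 305009.182 m, N = 5833696.002 m.

E 305009 m, N 5833696 m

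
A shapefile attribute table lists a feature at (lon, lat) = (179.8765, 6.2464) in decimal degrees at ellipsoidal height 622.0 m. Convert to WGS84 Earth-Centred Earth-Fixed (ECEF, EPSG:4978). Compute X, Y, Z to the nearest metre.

WGS84: a = 6378137 m, e² = 0.006694380; N(φ) = a/√(1−e²sin²φ) = 6378389.751 m.
X = (N+h)·cosφ·cosλ = -6341125.954 m; Y = (N+h)·cosφ·sinλ = 13668.202 m; Z = (N(1−e²)+h)·sinφ = 689418.770 m.

X -6341126 m, Y 13668 m, Z 689419 m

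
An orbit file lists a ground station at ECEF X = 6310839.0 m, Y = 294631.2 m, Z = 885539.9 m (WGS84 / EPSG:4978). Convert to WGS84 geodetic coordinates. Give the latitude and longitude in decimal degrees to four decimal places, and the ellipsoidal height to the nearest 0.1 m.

lat 8.0321°, lon 2.6730°, h 1750.2 m

λ = atan2(Y, X) = 2.67300044°; p = √(X²+Y²) = 6317712.9 m.
Bowring's method on WGS84 (a = 6378137 m, b = 6356752.314 m) gives φ = 8.03210000°, h = 1750.214 m.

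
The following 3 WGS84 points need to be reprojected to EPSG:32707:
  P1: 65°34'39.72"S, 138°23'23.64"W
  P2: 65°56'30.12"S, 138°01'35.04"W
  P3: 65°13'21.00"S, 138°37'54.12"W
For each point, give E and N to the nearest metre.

UTM zone 7S: λ₀ = -141°, k₀ = 0.9996.
P1 (-65.5777°, -138.3899°) → (620391.701, 2724661.977) m.
P2 (-65.9417°, -138.0264°) → (635228.981, 2683382.957) m.
P3 (-65.2225°, -138.6317°) → (610730.861, 2764669.629) m.

P1: E 620392 m, N 2724662 m; P2: E 635229 m, N 2683383 m; P3: E 610731 m, N 2764670 m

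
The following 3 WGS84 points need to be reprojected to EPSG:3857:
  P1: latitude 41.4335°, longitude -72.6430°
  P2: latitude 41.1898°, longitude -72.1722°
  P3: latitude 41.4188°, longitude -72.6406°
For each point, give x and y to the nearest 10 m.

Web Mercator: x = R·λ, y = R·ln tan(π/4+φ/2), R = 6378137 m.
P1 (41.4335°, -72.6430°) → (-8086581.770, 5076494.628) m.
P2 (41.1898°, -72.1722°) → (-8034172.553, 5040377.558) m.
P3 (41.4188°, -72.6406°) → (-8086314.603, 5074312.210) m.

P1: x -8086580 m, y 5076490 m; P2: x -8034170 m, y 5040380 m; P3: x -8086310 m, y 5074310 m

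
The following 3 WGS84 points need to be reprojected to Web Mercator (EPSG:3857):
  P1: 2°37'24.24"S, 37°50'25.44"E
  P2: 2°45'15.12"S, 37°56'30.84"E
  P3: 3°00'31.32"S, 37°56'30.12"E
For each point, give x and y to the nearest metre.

P1: x 4212374 m, y -292138 m; P2: x 4223673 m, y -306714 m; P3: x 4223651 m, y -335081 m

Web Mercator: x = R·λ, y = R·ln tan(π/4+φ/2), R = 6378137 m.
P1 (-2.6234°, 37.8404°) → (4212374.059, -292137.645) m.
P2 (-2.7542°, 37.9419°) → (4223672.988, -306714.286) m.
P3 (-3.0087°, 37.9417°) → (4223650.724, -335080.984) m.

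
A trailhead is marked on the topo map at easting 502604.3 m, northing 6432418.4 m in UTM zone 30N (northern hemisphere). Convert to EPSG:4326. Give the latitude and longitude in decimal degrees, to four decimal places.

Zone 30N: λ₀ = -3°, k₀ = 0.9996, false easting 500000 m.
Meridian distance M = (N − FN)/k₀ = 6434992.4 m.
Inverse transverse Mercator on WGS84 gives φ = 58.03329990°, λ = -2.95589993°.

lat 58.0333°, lon -2.9559°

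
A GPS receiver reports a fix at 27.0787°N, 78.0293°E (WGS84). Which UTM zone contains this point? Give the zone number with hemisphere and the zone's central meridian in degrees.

UTM zone = ⌊(λ + 180)/6⌋ + 1; 78.0293° ∈ [78°, 84°) → zone 44.
Hemisphere: N (φ ≥ 0).
Central meridian λ₀ = 6×44 − 183 = 81°.

Zone 44N, central meridian 81°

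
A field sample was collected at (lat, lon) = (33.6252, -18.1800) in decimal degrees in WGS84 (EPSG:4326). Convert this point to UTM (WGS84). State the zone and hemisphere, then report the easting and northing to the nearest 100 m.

Longitude -18.1800° lies in the 6° band [-24°, -18°), giving zone 27; latitude is north of the equator, so 27N.
Zone 27 central meridian λ₀ = 6×27 − 183 = -21°; Δλ = +2.8200°.
Transverse Mercator on WGS84 with k₀ = 0.9996 gives E = 761600.215 m, N = 3724166.856 m.

Zone 27N: E 761600 m, N 3724200 m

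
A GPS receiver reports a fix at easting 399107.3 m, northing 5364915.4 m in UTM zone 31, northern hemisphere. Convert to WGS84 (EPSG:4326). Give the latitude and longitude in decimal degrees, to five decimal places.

lat 48.42930°, lon 1.63610°

Zone 31N: λ₀ = 3°, k₀ = 0.9996, false easting 500000 m.
Meridian distance M = (N − FN)/k₀ = 5367062.2 m.
Inverse transverse Mercator on WGS84 gives φ = 48.42929991°, λ = 1.63610030°.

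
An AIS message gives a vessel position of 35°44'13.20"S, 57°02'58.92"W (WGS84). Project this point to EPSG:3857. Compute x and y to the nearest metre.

x -6350744 m, y -4264493 m

Web Mercator is spherical with R = a = 6378137 m.
x = R·λ = 6378137 × -0.995705102 = -6350743.554 m.
y = R·ln tan(π/4 + φ/2) = 6378137 × -0.668611079 = -4264493.061 m.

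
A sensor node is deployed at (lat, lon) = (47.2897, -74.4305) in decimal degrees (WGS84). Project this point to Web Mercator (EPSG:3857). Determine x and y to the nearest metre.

Web Mercator is spherical with R = a = 6378137 m.
x = R·λ = 6378137 × -1.299057289 = -8285565.359 m.
y = R·ln tan(π/4 + φ/2) = 6378137 × 0.939065647 = 5989489.351 m.

x -8285565 m, y 5989489 m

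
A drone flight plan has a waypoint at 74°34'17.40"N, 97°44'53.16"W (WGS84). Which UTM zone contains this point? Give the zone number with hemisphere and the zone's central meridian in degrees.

UTM zone = ⌊(λ + 180)/6⌋ + 1; -97.7481° ∈ [-102°, -96°) → zone 14.
Hemisphere: N (φ ≥ 0).
Central meridian λ₀ = 6×14 − 183 = -99°.

Zone 14N, central meridian -99°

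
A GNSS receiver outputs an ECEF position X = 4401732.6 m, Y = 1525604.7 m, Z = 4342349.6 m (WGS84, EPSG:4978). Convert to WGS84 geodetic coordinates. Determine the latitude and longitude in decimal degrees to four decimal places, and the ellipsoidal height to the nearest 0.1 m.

λ = atan2(Y, X) = 19.11590010°; p = √(X²+Y²) = 4658617.8 m.
Bowring's method on WGS84 (a = 6378137 m, b = 6356752.314 m) gives φ = 43.17960028°, h = 404.485 m.

lat 43.1796°, lon 19.1159°, h 404.5 m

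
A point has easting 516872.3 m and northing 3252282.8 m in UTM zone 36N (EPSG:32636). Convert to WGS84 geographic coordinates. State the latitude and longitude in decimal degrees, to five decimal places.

lat 29.39970°, lon 33.17390°

Zone 36N: λ₀ = 33°, k₀ = 0.9996, false easting 500000 m.
Meridian distance M = (N − FN)/k₀ = 3253584.2 m.
Inverse transverse Mercator on WGS84 gives φ = 29.39969963°, λ = 33.17390011°.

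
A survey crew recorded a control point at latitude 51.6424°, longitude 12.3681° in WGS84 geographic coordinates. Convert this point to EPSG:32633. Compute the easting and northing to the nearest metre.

Zone 33 central meridian λ₀ = 6×33 − 183 = 15°; Δλ = -2.6319°.
Transverse Mercator on WGS84 with k₀ = 0.9996 gives E = 317897.174 m, N = 5724546.864 m.

E 317897 m, N 5724547 m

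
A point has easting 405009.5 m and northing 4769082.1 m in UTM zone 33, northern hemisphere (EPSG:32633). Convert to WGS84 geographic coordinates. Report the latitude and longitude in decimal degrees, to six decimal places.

Zone 33N: λ₀ = 15°, k₀ = 0.9996, false easting 500000 m.
Meridian distance M = (N − FN)/k₀ = 4770990.5 m.
Inverse transverse Mercator on WGS84 gives φ = 43.06849976°, λ = 13.83330051°.

lat 43.068500°, lon 13.833301°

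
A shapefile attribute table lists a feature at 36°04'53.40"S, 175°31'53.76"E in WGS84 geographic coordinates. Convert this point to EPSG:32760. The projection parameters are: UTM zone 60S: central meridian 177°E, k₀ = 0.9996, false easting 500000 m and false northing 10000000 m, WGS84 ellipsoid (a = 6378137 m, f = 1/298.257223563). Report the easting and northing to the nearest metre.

E 367788 m, N 6006014 m

Zone 60 central meridian λ₀ = 6×60 − 183 = 177°; Δλ = -1.4684°.
Transverse Mercator on WGS84 with k₀ = 0.9996 gives E = 367788.431 m, N = 6006014.050 m.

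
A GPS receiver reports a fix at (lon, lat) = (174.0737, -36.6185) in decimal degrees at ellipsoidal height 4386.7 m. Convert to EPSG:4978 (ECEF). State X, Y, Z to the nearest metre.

WGS84: a = 6378137 m, e² = 0.006694380; N(φ) = a/√(1−e²sin²φ) = 6385746.367 m.
X = (N+h)·cosφ·cosλ = -5101468.893 m; Y = (N+h)·cosφ·sinλ = 529552.331 m; Z = (N(1−e²)+h)·sinφ = -3786113.665 m.

X -5101469 m, Y 529552 m, Z -3786114 m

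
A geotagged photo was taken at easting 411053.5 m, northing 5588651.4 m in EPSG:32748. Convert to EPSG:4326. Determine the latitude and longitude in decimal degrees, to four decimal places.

lat -39.8475°, lon 103.9603°

Zone 48S: λ₀ = 105°, k₀ = 0.9996, false easting 500000 m, false northing 10000000 m.
Meridian distance M = (N − FN)/k₀ = -4413113.8 m.
Inverse transverse Mercator on WGS84 gives φ = -39.84750036°, λ = 103.96029971°.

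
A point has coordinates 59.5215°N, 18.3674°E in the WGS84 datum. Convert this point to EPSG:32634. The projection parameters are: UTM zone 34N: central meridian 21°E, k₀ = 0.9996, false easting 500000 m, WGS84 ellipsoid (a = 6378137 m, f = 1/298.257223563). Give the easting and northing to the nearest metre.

E 351070 m, N 6601073 m

Zone 34 central meridian λ₀ = 6×34 − 183 = 21°; Δλ = -2.6326°.
Transverse Mercator on WGS84 with k₀ = 0.9996 gives E = 351069.845 m, N = 6601073.178 m.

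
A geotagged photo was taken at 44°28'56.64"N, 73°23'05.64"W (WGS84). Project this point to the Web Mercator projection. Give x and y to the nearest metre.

x -8169170 m, y 5540401 m

Web Mercator is spherical with R = a = 6378137 m.
x = R·λ = 6378137 × -1.280808126 = -8169169.700 m.
y = R·ln tan(π/4 + φ/2) = 6378137 × 0.868655020 = 5540400.725 m.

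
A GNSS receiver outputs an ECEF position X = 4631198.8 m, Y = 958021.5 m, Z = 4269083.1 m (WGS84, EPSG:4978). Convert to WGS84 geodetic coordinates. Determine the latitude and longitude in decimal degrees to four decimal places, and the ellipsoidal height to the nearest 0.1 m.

lat 42.2639°, lon 11.6875°, h 2588.3 m

λ = atan2(Y, X) = 11.68749987°; p = √(X²+Y²) = 4729250.2 m.
Bowring's method on WGS84 (a = 6378137 m, b = 6356752.314 m) gives φ = 42.26389999°, h = 2588.328 m.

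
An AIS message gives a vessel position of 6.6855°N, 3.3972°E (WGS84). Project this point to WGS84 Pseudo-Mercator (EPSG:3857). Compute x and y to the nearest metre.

Web Mercator is spherical with R = a = 6378137 m.
x = R·λ = 6378137 × 0.059292325 = 378174.574 m.
y = R·ln tan(π/4 + φ/2) = 6378137 × 0.116949670 = 745921.020 m.

x 378175 m, y 745921 m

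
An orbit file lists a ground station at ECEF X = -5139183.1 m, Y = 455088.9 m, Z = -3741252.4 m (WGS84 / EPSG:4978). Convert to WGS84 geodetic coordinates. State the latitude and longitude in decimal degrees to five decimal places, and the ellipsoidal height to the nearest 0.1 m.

lat -36.13070°, lon 174.93950°, h 2268.7 m

λ = atan2(Y, X) = 174.93949992°; p = √(X²+Y²) = 5159293.4 m.
Bowring's method on WGS84 (a = 6378137 m, b = 6356752.314 m) gives φ = -36.13069983°, h = 2268.719 m.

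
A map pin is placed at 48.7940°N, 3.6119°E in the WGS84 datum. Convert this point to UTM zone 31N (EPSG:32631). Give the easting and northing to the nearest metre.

Zone 31 central meridian λ₀ = 6×31 − 183 = 3°; Δλ = +0.6119°.
Transverse Mercator on WGS84 with k₀ = 0.9996 gives E = 544940.082 m, N = 5404736.696 m.

E 544940 m, N 5404737 m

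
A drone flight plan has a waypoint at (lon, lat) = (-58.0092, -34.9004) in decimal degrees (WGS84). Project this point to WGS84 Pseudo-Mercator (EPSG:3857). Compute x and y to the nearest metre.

Web Mercator is spherical with R = a = 6378137 m.
x = R·λ = 6378137 × -1.012451536 = -6457554.605 m.
y = R·ln tan(π/4 + φ/2) = 6378137 × -0.650715738 = -4150354.126 m.

x -6457555 m, y -4150354 m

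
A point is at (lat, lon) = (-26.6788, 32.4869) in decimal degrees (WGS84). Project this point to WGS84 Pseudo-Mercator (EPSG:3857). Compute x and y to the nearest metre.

x 3616425 m, y -3083399 m

Web Mercator is spherical with R = a = 6378137 m.
x = R·λ = 6378137 × 0.567003369 = 3616425.165 m.
y = R·ln tan(π/4 + φ/2) = 6378137 × -0.483432552 = -3083399.049 m.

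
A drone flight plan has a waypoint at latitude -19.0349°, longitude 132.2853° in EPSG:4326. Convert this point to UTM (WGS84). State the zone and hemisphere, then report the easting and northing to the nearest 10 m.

Longitude 132.2853° lies in the 6° band [132°, 138°), giving zone 53; latitude is south of the equator, so 53S.
Zone 53 central meridian λ₀ = 6×53 − 183 = 135°; Δλ = -2.7147°.
Transverse Mercator on WGS84 with k₀ = 0.9996 gives E = 214252.992 m, N = 7893101.962 m.

Zone 53S: E 214250 m, N 7893100 m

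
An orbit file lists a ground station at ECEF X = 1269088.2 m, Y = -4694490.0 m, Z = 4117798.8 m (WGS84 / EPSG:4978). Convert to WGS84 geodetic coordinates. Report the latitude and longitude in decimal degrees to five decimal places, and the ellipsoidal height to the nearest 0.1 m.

lat 40.44640°, lon -74.87250°, h 3031.4 m

λ = atan2(Y, X) = -74.87249956°; p = √(X²+Y²) = 4863005.4 m.
Bowring's method on WGS84 (a = 6378137 m, b = 6356752.314 m) gives φ = 40.44640032°, h = 3031.409 m.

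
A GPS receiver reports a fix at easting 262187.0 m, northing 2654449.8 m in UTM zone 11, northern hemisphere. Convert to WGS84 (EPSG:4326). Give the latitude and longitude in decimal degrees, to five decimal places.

lat 23.98420°, lon -119.33740°

Zone 11N: λ₀ = -117°, k₀ = 0.9996, false easting 500000 m.
Meridian distance M = (N − FN)/k₀ = 2655512.0 m.
Inverse transverse Mercator on WGS84 gives φ = 23.98420011°, λ = -119.33740045°.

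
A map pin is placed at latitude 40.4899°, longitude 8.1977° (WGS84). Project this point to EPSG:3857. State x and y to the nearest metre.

x 912564 m, y 4937391 m

Web Mercator is spherical with R = a = 6378137 m.
x = R·λ = 6378137 × 0.143076856 = 912563.790 m.
y = R·ln tan(π/4 + φ/2) = 6378137 × 0.774111735 = 4937390.699 m.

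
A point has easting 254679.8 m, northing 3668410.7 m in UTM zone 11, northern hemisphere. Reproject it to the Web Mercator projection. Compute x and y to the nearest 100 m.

Unproject from UTM 11N (λ₀ = -117°) → φ = 33.12669967°, λ = -119.62950003°.
Web Mercator (R = 6378137 m): x = -13317095.027 m, y = 3912133.326 m.

x -13317100 m, y 3912100 m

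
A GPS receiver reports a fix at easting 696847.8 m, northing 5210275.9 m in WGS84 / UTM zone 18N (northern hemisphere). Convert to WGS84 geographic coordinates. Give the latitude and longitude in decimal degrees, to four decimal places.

Zone 18N: λ₀ = -75°, k₀ = 0.9996, false easting 500000 m.
Meridian distance M = (N − FN)/k₀ = 5212360.8 m.
Inverse transverse Mercator on WGS84 gives φ = 47.01669986°, λ = -72.40990053°.

lat 47.0167°, lon -72.4099°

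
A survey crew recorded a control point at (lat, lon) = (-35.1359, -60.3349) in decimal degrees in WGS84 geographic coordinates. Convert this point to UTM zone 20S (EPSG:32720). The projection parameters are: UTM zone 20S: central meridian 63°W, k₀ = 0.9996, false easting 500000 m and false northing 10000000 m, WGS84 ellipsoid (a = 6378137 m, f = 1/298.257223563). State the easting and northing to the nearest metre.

Zone 20 central meridian λ₀ = 6×20 − 183 = -63°; Δλ = +2.6651°.
Transverse Mercator on WGS84 with k₀ = 0.9996 gives E = 742821.815 m, N = 6108634.411 m.

E 742822 m, N 6108634 m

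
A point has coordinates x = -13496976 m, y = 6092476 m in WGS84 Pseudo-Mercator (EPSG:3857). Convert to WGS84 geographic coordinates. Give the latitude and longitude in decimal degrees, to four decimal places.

R = 6378137 m. λ = x/R = -121.24539830°.
φ = 2·arctan(exp(y/R)) − 90° = 2·arctan(2.59922) − 90° = 47.91349782°.

lat 47.9135°, lon -121.2454°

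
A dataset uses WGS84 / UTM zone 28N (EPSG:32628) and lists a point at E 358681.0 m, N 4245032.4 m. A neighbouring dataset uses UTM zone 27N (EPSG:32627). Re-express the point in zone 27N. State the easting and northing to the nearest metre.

UTM 28N → geographic: φ = 38.34230023°, λ = -16.61710050°.
UTM 27N (λ₀ = -21°) forward: E = 883098.079 m, N = 4252894.976 m.

E 883098 m, N 4252895 m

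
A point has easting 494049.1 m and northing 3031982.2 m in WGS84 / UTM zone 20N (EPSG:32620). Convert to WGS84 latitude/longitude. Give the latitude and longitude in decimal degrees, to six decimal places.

lat 27.411200°, lon -63.060200°

Zone 20N: λ₀ = -63°, k₀ = 0.9996, false easting 500000 m.
Meridian distance M = (N − FN)/k₀ = 3033195.5 m.
Inverse transverse Mercator on WGS84 gives φ = 27.41120001°, λ = -63.06020023°.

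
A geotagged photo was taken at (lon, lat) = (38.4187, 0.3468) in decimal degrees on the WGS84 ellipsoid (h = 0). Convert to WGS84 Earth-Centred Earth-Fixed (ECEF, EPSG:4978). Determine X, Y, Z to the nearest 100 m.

X 4997100 m, Y 3963300 m, Z 38300 m

WGS84: a = 6378137 m, e² = 0.006694380; N(φ) = a/√(1−e²sin²φ) = 6378137.782 m.
X = (N+h)·cosφ·cosλ = 4997120.016 m; Y = (N+h)·cosφ·sinλ = 3963324.707 m; Z = (N(1−e²)+h)·sinφ = 38346.929 m.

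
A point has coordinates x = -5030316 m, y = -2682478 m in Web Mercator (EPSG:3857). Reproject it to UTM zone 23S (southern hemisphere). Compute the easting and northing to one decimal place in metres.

E 480783.1 m, N 7410348.7 m

Web Mercator inverse (R = 6378137 m) → φ = -23.41660236°, λ = -45.18809747°.
UTM 23S forward: E = 480783.125 m, N = 7410348.721 m.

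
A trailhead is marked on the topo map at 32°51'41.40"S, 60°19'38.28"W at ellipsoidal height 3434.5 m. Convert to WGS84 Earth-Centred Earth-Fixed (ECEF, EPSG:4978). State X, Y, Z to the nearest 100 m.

WGS84: a = 6378137 m, e² = 0.006694380; N(φ) = a/√(1−e²sin²φ) = 6384431.955 m.
X = (N+h)·cosφ·cosλ = 2656266.387 m; Y = (N+h)·cosφ·sinλ = -4662090.842 m; Z = (N(1−e²)+h)·sinφ = -3442930.076 m.

X 2656300 m, Y -4662100 m, Z -3442900 m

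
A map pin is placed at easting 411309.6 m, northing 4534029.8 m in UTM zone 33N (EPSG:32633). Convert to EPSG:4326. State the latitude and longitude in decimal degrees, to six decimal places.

lat 40.952600°, lon 13.946200°

Zone 33N: λ₀ = 15°, k₀ = 0.9996, false easting 500000 m.
Meridian distance M = (N − FN)/k₀ = 4535844.1 m.
Inverse transverse Mercator on WGS84 gives φ = 40.95259959°, λ = 13.94619964°.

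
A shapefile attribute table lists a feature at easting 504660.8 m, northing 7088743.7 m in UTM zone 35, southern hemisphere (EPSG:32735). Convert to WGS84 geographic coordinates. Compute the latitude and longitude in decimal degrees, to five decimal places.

lat -26.32120°, lon 27.04670°

Zone 35S: λ₀ = 27°, k₀ = 0.9996, false easting 500000 m, false northing 10000000 m.
Meridian distance M = (N − FN)/k₀ = -2912421.3 m.
Inverse transverse Mercator on WGS84 gives φ = -26.32119962°, λ = 27.04669955°.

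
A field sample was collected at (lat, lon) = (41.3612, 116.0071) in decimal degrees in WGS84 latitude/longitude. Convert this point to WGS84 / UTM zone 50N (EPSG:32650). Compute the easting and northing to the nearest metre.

Zone 50 central meridian λ₀ = 6×50 − 183 = 117°; Δλ = -0.9929°.
Transverse Mercator on WGS84 with k₀ = 0.9996 gives E = 416952.581 m, N = 4579330.476 m.

E 416953 m, N 4579330 m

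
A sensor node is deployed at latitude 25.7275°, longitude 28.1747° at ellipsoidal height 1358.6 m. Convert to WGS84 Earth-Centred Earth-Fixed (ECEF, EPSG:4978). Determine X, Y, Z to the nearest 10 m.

WGS84: a = 6378137 m, e² = 0.006694380; N(φ) = a/√(1−e²sin²φ) = 6382163.688 m.
X = (N+h)·cosφ·cosλ = 5069325.254 m; Y = (N+h)·cosφ·sinλ = 2715267.014 m; Z = (N(1−e²)+h)·sinφ = 2752486.497 m.

X 5069330 m, Y 2715270 m, Z 2752490 m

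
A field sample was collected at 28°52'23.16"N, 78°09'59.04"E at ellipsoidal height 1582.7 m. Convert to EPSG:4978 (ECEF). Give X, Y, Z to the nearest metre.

WGS84: a = 6378137 m, e² = 0.006694380; N(φ) = a/√(1−e²sin²φ) = 6383120.630 m.
X = (N+h)·cosφ·cosλ = 1146552.691 m; Y = (N+h)·cosφ·sinλ = 5472204.859 m; Z = (N(1−e²)+h)·sinφ = 3062356.439 m.

X 1146553 m, Y 5472205 m, Z 3062356 m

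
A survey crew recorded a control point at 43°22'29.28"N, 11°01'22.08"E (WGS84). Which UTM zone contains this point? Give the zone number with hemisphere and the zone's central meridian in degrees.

Zone 32N, central meridian 9°

UTM zone = ⌊(λ + 180)/6⌋ + 1; 11.0228° ∈ [6°, 12°) → zone 32.
Hemisphere: N (φ ≥ 0).
Central meridian λ₀ = 6×32 − 183 = 9°.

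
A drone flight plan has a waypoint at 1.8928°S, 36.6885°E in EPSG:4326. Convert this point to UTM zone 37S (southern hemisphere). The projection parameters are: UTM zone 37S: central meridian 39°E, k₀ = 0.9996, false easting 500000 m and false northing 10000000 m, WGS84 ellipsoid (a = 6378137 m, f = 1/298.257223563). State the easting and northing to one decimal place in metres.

E 242857.2 m, N 9790616.6 m

Zone 37 central meridian λ₀ = 6×37 − 183 = 39°; Δλ = -2.3115°.
Transverse Mercator on WGS84 with k₀ = 0.9996 gives E = 242857.246 m, N = 9790616.570 m.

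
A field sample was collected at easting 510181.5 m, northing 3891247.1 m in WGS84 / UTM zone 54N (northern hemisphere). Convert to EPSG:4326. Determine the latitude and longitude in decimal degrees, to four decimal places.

Zone 54N: λ₀ = 141°, k₀ = 0.9996, false easting 500000 m.
Meridian distance M = (N − FN)/k₀ = 3892804.2 m.
Inverse transverse Mercator on WGS84 gives φ = 35.16410002°, λ = 141.11179969°.

lat 35.1641°, lon 141.1118°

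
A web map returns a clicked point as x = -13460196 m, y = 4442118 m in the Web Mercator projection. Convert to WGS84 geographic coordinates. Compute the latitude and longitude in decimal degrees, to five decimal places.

lat 37.02160°, lon -120.91500°

R = 6378137 m. λ = x/R = -120.91499794°.
φ = 2·arctan(exp(y/R)) − 90° = 2·arctan(2.00664) − 90° = 37.02160017°.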